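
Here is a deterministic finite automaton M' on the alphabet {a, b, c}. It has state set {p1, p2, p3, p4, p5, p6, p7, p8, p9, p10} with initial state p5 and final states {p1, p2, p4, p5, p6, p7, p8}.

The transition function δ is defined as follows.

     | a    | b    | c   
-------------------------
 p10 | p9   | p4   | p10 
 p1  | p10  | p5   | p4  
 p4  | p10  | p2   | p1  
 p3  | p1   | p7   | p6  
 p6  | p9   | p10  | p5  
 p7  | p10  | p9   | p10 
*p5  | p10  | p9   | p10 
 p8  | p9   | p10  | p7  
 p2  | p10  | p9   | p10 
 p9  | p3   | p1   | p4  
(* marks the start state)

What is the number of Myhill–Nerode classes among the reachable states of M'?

6

States {p8} cannot be reached from the start state, so discard them.
Initial partition by acceptance: {p1,p2,p4,p5,p6,p7} | {p3,p9,p10}.
On input b, block {p1,p2,p4,p5,p6,p7} splits into {p2,p5,p6,p7} and {p1,p4}.
Refine {p2,p5,p6,p7} on symbol c: members go to different blocks, giving {p2,p5,p7} and {p6}.
Refine {p3,p9,p10} on symbol a: members go to different blocks, giving {p9,p10} and {p3}.
On input a, block {p9,p10} splits into {p9} and {p10}.
The partition is now stable with 6 blocks: {p2,p5,p7} | {p9} | {p1,p4} | {p6} | {p3} | {p10}.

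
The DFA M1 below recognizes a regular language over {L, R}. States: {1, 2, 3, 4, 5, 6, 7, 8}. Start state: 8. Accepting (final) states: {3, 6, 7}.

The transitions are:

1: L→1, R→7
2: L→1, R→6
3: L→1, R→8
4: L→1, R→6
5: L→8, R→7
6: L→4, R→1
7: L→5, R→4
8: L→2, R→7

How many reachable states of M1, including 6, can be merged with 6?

2

States {3} cannot be reached from the start state, so discard them.
P0 = {6,7} | {1,2,4,5,8}.
The partition is now stable with 2 blocks: {6,7} | {1,2,4,5,8}.
The equivalence class containing 6 is {6,7}, of size 2.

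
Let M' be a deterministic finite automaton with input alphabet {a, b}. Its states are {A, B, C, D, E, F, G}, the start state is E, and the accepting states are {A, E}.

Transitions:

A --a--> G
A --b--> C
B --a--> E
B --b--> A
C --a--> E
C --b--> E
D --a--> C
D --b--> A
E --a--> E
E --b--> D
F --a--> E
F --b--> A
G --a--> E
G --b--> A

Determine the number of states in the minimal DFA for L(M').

5

Reachable states from the start: {A,C,D,E,G}. Unreachable: {B,F} — drop them.
Start with accepting vs non-accepting: {A,E} | {C,D,G}.
Split {A,E} by δ(·,a) → {A} and {E}.
Refine {C,D,G} on symbol a: members go to different blocks, giving {C,G} and {D}.
Refine {C,G} on symbol b: members go to different blocks, giving {C} and {G}.
No further refinement is possible. Final partition (5 blocks): {A} | {C} | {E} | {D} | {G}.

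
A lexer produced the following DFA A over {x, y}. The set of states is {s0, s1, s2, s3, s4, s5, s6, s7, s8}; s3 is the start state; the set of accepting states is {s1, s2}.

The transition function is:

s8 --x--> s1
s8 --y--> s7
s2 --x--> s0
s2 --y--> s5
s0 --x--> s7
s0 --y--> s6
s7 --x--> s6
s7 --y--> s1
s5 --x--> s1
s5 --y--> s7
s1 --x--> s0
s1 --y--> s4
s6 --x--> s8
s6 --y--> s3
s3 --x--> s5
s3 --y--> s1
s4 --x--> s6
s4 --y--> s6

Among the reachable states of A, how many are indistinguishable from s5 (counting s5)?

First remove the unreachable states {s2}; 8 states remain.
P0 = {s1} | {s0,s3,s4,s5,s6,s7,s8}.
On input x, block {s0,s3,s4,s5,s6,s7,s8} splits into {s0,s3,s4,s6,s7} and {s5,s8}.
Refine {s0,s3,s4,s6,s7} on symbol x: members go to different blocks, giving {s0,s4,s7} and {s3,s6}.
Split {s0,s4,s7} by δ(·,x) → {s4,s7} and {s0}.
On input y, block {s4,s7} splits into {s4} and {s7}.
On input y, block {s3,s6} splits into {s3} and {s6}.
No further refinement is possible. Final partition (7 blocks): {s1} | {s4} | {s5,s8} | {s3} | {s0} | {s7} | {s6}.
The equivalence class containing s5 is {s5,s8}, of size 2.

2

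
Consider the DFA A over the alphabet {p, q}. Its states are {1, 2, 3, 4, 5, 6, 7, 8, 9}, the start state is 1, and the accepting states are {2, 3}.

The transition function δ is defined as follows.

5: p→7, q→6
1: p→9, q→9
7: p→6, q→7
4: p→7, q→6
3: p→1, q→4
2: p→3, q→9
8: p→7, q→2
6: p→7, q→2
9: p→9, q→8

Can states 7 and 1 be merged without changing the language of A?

First remove the unreachable states {5}; 8 states remain.
Initial partition by acceptance: {2,3} | {1,4,6,7,8,9}.
Refine {2,3} on symbol p: members go to different blocks, giving {2} and {3}.
On input q, block {1,4,6,7,8,9} splits into {1,4,7,9} and {6,8}.
Refine {1,4,7,9} on symbol p: members go to different blocks, giving {1,4,9} and {7}.
Split {1,4,9} by δ(·,p) → {1,9} and {4}.
Split {1,9} by δ(·,q) → {1} and {9}.
No further refinement is possible. Final partition (7 blocks): {2} | {1} | {3} | {6,8} | {7} | {4} | {9}.
7 and 1 end up in different blocks, so they are distinguishable. For instance, the string 'pq' is accepted from only 7.

No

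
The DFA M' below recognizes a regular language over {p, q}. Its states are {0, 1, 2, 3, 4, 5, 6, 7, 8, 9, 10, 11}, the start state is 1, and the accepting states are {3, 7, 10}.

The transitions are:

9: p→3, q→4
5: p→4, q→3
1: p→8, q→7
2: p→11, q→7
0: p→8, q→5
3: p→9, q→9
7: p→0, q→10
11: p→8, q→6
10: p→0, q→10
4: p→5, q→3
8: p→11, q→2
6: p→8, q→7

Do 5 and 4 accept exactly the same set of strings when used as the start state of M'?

Every state is reachable, so we keep all 12.
Initial partition by acceptance: {3,7,10} | {0,1,2,4,5,6,8,9,11}.
Split {3,7,10} by δ(·,q) → {7,10} and {3}.
Refine {0,1,2,4,5,6,8,9,11} on symbol p: members go to different blocks, giving {0,1,2,4,5,6,8,11} and {9}.
On input q, block {0,1,2,4,5,6,8,11} splits into {0,8,11} and {1,2,6} and {4,5}.
Refine {0,8,11} on symbol q: members go to different blocks, giving {8,11} and {0}.
No further refinement is possible. Final partition (7 blocks): {7,10} | {8,11} | {3} | {9} | {1,2,6} | {4,5} | {0}.
5 and 4 lie in the same block of the stable partition, so they are equivalent — no string distinguishes them.

Yes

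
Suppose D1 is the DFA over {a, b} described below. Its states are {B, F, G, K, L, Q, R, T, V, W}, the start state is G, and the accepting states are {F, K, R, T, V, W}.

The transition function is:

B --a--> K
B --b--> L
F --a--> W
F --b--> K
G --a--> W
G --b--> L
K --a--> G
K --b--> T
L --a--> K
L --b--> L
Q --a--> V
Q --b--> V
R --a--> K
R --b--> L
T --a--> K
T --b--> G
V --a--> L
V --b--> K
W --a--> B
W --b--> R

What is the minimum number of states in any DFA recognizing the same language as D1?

Reachable states from the start: {B,G,K,L,R,T,W}. Unreachable: {F,Q,V} — drop them.
Start with accepting vs non-accepting: {K,R,T,W} | {B,G,L}.
Split {K,R,T,W} by δ(·,a) → {K,W} and {R,T}.
Stable partition: {K,W} | {B,G,L} | {R,T} — 3 equivalence classes.

3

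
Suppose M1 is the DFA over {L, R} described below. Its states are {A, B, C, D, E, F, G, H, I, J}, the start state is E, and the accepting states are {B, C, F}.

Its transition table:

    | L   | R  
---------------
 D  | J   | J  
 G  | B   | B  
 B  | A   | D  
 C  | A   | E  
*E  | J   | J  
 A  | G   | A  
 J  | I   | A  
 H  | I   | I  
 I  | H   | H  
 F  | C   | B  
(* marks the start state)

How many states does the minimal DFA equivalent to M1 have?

6

Reachable states from the start: {A,B,D,E,G,H,I,J}. Unreachable: {C,F} — drop them.
P0 = {B} | {A,D,E,G,H,I,J}.
On input L, block {A,D,E,G,H,I,J} splits into {A,D,E,H,I,J} and {G}.
On input L, block {A,D,E,H,I,J} splits into {D,E,H,I,J} and {A}.
On input R, block {D,E,H,I,J} splits into {D,E,H,I} and {J}.
Refine {D,E,H,I} on symbol L: members go to different blocks, giving {D,E} and {H,I}.
The partition is now stable with 6 blocks: {B} | {D,E} | {G} | {A} | {J} | {H,I}.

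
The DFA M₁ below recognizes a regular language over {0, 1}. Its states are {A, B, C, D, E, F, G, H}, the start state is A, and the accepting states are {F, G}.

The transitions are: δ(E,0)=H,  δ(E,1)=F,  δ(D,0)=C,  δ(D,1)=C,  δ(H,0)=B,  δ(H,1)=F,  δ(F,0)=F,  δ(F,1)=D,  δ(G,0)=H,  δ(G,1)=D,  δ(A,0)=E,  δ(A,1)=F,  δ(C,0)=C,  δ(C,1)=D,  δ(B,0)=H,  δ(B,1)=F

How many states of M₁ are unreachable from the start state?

1

BFS from A reaches {A, B, C, D, E, F, H}; the 1 state(s) G are never visited.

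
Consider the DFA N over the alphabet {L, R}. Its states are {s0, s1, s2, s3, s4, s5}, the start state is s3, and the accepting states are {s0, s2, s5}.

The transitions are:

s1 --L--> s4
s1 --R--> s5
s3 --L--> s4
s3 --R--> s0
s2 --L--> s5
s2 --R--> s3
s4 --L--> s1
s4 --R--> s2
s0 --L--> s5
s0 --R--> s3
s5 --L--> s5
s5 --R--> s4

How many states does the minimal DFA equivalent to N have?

Start with accepting vs non-accepting: {s0,s2,s5} | {s1,s3,s4}.
Stable partition: {s0,s2,s5} | {s1,s3,s4} — 2 equivalence classes.

2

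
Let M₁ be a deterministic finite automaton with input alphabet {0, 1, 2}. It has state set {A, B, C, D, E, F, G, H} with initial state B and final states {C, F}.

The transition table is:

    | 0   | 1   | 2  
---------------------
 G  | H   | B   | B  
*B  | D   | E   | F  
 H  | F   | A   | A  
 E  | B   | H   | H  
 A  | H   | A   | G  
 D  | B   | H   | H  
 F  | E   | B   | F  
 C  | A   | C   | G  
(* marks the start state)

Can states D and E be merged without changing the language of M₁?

Reachable states from the start: {A,B,D,E,F,G,H}. Unreachable: {C} — drop them.
Initial partition by acceptance: {F} | {A,B,D,E,G,H}.
Split {A,B,D,E,G,H} by δ(·,0) → {A,B,D,E,G} and {H}.
Split {A,B,D,E,G} by δ(·,0) → {B,D,E} and {A,G}.
On input 1, block {B,D,E} splits into {D,E} and {B}.
Refine {A,G} on symbol 1: members go to different blocks, giving {A} and {G}.
No further refinement is possible. Final partition (6 blocks): {F} | {D,E} | {H} | {A} | {B} | {G}.
D and E lie in the same block of the stable partition, so they are equivalent — no string distinguishes them.

Yes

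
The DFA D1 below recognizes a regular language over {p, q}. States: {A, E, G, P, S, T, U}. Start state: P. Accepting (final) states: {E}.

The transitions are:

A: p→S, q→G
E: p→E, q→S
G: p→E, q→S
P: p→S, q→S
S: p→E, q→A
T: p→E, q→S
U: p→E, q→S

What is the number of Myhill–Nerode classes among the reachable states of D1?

States {T,U} cannot be reached from the start state, so discard them.
Initial partition by acceptance: {E} | {A,G,P,S}.
On input p, block {A,G,P,S} splits into {A,P} and {G,S}.
Split {G,S} by δ(·,q) → {S} and {G}.
On input q, block {A,P} splits into {P} and {A}.
Stable partition: {E} | {P} | {S} | {G} | {A} — 5 equivalence classes.

5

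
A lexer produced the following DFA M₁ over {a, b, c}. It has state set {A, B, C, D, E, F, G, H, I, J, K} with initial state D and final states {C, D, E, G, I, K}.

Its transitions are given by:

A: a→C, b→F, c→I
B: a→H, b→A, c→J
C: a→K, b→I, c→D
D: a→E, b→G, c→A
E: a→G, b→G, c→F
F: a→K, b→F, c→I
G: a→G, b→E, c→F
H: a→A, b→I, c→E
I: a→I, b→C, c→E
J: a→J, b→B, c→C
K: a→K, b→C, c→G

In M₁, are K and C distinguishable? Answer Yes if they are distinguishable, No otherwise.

No

Reachable states from the start: {A,C,D,E,F,G,I,K}. Unreachable: {B,H,J} — drop them.
P0 = {C,D,E,G,I,K} | {A,F}.
Refine {C,D,E,G,I,K} on symbol c: members go to different blocks, giving {C,I,K} and {D,E,G}.
Stable partition: {C,I,K} | {A,F} | {D,E,G} — 3 equivalence classes.
K and C lie in the same block of the stable partition, so they are equivalent — no string distinguishes them.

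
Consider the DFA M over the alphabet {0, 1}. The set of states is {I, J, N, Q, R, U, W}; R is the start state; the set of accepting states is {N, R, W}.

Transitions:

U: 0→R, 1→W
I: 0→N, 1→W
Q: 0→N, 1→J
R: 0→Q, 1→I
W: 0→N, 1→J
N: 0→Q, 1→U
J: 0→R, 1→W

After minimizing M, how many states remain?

Initial partition by acceptance: {N,R,W} | {I,J,Q,U}.
Refine {N,R,W} on symbol 0: members go to different blocks, giving {N,R} and {W}.
Split {I,J,Q,U} by δ(·,1) → {I,J,U} and {Q}.
The partition is now stable with 4 blocks: {N,R} | {I,J,U} | {W} | {Q}.

4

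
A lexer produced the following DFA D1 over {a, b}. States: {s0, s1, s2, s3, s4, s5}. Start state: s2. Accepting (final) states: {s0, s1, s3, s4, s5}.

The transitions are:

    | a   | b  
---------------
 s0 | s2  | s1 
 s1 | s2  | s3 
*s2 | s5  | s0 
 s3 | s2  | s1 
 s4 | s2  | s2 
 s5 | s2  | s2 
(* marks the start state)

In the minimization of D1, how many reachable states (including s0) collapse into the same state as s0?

States {s4} cannot be reached from the start state, so discard them.
P0 = {s0,s1,s3,s5} | {s2}.
Refine {s0,s1,s3,s5} on symbol b: members go to different blocks, giving {s0,s1,s3} and {s5}.
The partition is now stable with 3 blocks: {s0,s1,s3} | {s2} | {s5}.
The equivalence class containing s0 is {s0,s1,s3}, of size 3.

3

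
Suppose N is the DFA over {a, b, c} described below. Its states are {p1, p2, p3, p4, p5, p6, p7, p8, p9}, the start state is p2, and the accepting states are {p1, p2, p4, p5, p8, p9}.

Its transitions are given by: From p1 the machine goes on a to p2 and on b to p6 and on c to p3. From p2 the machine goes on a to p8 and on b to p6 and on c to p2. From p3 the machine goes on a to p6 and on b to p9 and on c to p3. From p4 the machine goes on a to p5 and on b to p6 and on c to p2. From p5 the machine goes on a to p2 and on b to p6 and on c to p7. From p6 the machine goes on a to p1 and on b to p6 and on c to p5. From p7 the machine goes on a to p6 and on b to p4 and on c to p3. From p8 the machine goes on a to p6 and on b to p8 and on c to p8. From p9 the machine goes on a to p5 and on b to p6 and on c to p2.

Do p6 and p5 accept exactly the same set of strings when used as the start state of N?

No

Every state is reachable, so we keep all 9.
Start with accepting vs non-accepting: {p1,p2,p4,p5,p8,p9} | {p3,p6,p7}.
Split {p1,p2,p4,p5,p8,p9} by δ(·,a) → {p1,p2,p4,p5,p9} and {p8}.
Split {p1,p2,p4,p5,p9} by δ(·,a) → {p1,p4,p5,p9} and {p2}.
Refine {p1,p4,p5,p9} on symbol a: members go to different blocks, giving {p1,p5} and {p4,p9}.
On input a, block {p3,p6,p7} splits into {p3,p7} and {p6}.
No further refinement is possible. Final partition (6 blocks): {p1,p5} | {p3,p7} | {p8} | {p2} | {p4,p9} | {p6}.
p6 and p5 end up in different blocks, so they are distinguishable. For instance, the string 'ε' is accepted from only p5.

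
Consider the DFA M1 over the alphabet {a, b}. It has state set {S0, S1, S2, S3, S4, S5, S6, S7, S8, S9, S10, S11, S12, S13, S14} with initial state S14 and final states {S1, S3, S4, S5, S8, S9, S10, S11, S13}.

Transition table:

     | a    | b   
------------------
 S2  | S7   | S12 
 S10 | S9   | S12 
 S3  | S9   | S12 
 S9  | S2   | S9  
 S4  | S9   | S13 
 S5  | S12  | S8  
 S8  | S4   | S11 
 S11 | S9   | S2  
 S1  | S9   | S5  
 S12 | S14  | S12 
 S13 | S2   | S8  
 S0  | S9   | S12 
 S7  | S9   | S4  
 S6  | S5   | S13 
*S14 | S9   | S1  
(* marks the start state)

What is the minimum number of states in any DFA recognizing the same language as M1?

States {S0,S3,S6,S10} cannot be reached from the start state, so discard them.
Initial partition by acceptance: {S1,S4,S5,S8,S9,S11,S13} | {S2,S7,S12,S14}.
Split {S1,S4,S5,S8,S9,S11,S13} by δ(·,a) → {S1,S4,S8,S11} and {S5,S9,S13}.
On input a, block {S1,S4,S8,S11} splits into {S1,S4,S11} and {S8}.
Refine {S1,S4,S11} on symbol b: members go to different blocks, giving {S1,S4} and {S11}.
Refine {S2,S7,S12,S14} on symbol a: members go to different blocks, giving {S2,S12} and {S7,S14}.
On input b, block {S5,S9,S13} splits into {S5,S13} and {S9}.
The partition is now stable with 7 blocks: {S1,S4} | {S2,S12} | {S5,S13} | {S8} | {S11} | {S7,S14} | {S9}.

7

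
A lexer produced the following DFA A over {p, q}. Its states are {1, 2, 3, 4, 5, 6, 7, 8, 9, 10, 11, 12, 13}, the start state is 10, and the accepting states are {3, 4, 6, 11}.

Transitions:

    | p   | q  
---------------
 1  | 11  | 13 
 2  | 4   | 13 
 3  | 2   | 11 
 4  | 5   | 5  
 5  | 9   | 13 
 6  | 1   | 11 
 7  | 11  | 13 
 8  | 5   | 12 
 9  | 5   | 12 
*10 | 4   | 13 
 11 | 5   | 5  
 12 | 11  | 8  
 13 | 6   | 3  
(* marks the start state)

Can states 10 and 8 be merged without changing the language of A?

No

Reachable states from the start: {1,2,3,4,5,6,8,9,10,11,12,13}. Unreachable: {7} — drop them.
P0 = {3,4,6,11} | {1,2,5,8,9,10,12,13}.
On input q, block {3,4,6,11} splits into {3,6} and {4,11}.
Split {1,2,5,8,9,10,12,13} by δ(·,p) → {1,2,10,12} and {5,8,9} and {13}.
On input q, block {1,2,10,12} splits into {1,2,10} and {12}.
Split {5,8,9} by δ(·,q) → {8,9} and {5}.
No further refinement is possible. Final partition (7 blocks): {3,6} | {1,2,10} | {4,11} | {8,9} | {13} | {12} | {5}.
10 and 8 end up in different blocks, so they are distinguishable. For instance, the string 'p' is accepted from only 10.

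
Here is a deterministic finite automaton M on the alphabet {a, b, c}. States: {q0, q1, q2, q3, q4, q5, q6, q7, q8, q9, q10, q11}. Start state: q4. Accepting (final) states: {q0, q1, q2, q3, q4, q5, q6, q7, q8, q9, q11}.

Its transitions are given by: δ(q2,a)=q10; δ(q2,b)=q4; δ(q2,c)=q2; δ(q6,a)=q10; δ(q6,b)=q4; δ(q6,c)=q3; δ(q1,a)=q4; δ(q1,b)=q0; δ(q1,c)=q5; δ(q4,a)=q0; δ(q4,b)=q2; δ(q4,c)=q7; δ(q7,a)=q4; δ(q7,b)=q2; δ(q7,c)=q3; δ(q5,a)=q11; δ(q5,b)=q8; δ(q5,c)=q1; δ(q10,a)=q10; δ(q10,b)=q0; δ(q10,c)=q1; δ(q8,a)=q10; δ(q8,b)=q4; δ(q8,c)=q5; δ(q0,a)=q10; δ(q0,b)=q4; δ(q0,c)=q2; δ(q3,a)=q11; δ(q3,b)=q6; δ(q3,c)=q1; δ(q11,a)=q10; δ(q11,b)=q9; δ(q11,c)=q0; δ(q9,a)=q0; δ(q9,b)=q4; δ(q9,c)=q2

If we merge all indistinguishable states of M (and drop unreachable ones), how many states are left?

8

Every state is reachable, so we keep all 12.
Initial partition by acceptance: {q0,q1,q2,q3,q4,q5,q6,q7,q8,q9,q11} | {q10}.
Refine {q0,q1,q2,q3,q4,q5,q6,q7,q8,q9,q11} on symbol a: members go to different blocks, giving {q1,q3,q4,q5,q7,q9} and {q0,q2,q6,q8,q11}.
Split {q1,q3,q4,q5,q7,q9} by δ(·,a) → {q3,q4,q5,q9} and {q1,q7}.
On input b, block {q3,q4,q5,q9} splits into {q3,q4,q5} and {q9}.
Split {q0,q2,q6,q8,q11} by δ(·,b) → {q0,q2,q6,q8} and {q11}.
Refine {q3,q4,q5} on symbol a: members go to different blocks, giving {q3,q5} and {q4}.
On input c, block {q0,q2,q6,q8} splits into {q0,q2} and {q6,q8}.
No further refinement is possible. Final partition (8 blocks): {q3,q5} | {q10} | {q0,q2} | {q1,q7} | {q9} | {q11} | {q4} | {q6,q8}.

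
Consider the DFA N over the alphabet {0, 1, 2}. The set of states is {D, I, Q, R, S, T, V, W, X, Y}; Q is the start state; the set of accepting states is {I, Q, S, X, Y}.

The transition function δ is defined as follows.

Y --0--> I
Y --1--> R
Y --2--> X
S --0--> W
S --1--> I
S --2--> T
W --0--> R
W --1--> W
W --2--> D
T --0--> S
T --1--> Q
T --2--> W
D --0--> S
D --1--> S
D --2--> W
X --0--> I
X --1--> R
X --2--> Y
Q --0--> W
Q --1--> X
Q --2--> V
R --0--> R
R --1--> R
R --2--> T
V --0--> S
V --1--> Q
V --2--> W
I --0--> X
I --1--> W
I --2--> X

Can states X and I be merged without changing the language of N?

Yes

All states are reachable from the start state.
Initial partition by acceptance: {I,Q,S,X,Y} | {D,R,T,V,W}.
Refine {I,Q,S,X,Y} on symbol 0: members go to different blocks, giving {I,X,Y} and {Q,S}.
Split {D,R,T,V,W} by δ(·,0) → {D,T,V} and {R,W}.
No further refinement is possible. Final partition (4 blocks): {I,X,Y} | {D,T,V} | {Q,S} | {R,W}.
X and I lie in the same block of the stable partition, so they are equivalent — no string distinguishes them.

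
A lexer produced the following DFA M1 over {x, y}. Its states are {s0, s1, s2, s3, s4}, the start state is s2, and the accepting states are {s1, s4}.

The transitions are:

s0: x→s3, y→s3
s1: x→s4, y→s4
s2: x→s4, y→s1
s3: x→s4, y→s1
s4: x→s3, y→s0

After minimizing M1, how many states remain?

4

Initial partition by acceptance: {s1,s4} | {s0,s2,s3}.
On input x, block {s1,s4} splits into {s1} and {s4}.
On input x, block {s0,s2,s3} splits into {s2,s3} and {s0}.
Stable partition: {s1} | {s2,s3} | {s4} | {s0} — 4 equivalence classes.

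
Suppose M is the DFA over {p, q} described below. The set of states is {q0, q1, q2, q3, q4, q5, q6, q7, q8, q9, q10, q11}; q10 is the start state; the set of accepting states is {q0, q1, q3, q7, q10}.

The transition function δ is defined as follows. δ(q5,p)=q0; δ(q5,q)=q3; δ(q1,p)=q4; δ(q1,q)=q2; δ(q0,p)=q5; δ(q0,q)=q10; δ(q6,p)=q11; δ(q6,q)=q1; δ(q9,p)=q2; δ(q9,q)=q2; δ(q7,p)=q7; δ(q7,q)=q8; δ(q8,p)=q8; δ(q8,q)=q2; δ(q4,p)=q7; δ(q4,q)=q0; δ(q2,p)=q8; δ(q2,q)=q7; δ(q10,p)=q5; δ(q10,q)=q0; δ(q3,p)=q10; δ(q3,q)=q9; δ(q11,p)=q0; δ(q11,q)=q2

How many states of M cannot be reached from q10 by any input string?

4

No path from q10 leads to q1, q4, q6, q11; the other 8 states are all reachable.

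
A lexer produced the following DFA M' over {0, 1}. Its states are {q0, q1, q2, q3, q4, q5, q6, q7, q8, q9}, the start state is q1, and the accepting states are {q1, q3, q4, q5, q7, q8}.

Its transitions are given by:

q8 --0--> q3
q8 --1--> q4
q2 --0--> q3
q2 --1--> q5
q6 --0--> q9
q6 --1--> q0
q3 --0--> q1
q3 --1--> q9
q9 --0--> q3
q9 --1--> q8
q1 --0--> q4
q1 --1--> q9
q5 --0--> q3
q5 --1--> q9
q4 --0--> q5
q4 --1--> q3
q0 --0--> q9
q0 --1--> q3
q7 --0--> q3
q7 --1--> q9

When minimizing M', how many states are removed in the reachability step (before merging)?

4

BFS from q1 reaches {q1, q3, q4, q5, q8, q9}; the 4 state(s) q0, q2, q6, q7 are never visited.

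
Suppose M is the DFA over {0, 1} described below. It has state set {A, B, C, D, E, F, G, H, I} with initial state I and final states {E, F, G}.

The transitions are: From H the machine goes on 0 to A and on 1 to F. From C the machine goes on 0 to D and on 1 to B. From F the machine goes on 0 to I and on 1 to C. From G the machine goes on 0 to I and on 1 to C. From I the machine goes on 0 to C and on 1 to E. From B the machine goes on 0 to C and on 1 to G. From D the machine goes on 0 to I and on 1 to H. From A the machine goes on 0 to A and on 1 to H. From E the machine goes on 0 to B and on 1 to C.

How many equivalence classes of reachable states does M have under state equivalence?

6

All states are reachable from the start state.
Initial partition by acceptance: {E,F,G} | {A,B,C,D,H,I}.
Split {A,B,C,D,H,I} by δ(·,1) → {A,C,D} and {B,H,I}.
Refine {A,C,D} on symbol 0: members go to different blocks, giving {A,C} and {D}.
Split {A,C} by δ(·,0) → {A} and {C}.
Split {B,H,I} by δ(·,0) → {B,I} and {H}.
No further refinement is possible. Final partition (6 blocks): {E,F,G} | {A} | {B,I} | {D} | {C} | {H}.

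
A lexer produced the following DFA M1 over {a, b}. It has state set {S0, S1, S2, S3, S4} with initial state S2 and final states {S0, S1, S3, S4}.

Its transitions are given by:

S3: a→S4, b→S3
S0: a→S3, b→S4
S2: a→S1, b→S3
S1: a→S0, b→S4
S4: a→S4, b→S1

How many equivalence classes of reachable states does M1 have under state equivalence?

P0 = {S0,S1,S3,S4} | {S2}.
Stable partition: {S0,S1,S3,S4} | {S2} — 2 equivalence classes.

2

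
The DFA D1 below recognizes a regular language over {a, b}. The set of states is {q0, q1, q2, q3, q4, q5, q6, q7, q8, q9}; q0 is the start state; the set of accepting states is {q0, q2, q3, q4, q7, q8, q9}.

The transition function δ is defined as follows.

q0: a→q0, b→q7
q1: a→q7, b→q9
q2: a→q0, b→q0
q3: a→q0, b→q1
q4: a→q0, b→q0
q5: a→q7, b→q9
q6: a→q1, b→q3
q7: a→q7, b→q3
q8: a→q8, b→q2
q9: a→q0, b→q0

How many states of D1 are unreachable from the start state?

BFS from q0 reaches {q0, q1, q3, q7, q9}; the 5 state(s) q2, q4, q5, q6, q8 are never visited.

5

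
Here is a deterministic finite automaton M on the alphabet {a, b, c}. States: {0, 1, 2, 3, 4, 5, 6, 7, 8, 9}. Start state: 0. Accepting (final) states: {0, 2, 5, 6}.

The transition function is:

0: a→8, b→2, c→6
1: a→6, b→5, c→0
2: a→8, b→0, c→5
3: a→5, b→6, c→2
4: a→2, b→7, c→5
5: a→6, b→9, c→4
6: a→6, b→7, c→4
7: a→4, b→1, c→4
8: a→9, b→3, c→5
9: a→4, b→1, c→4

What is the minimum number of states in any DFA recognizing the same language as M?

6

Initial partition by acceptance: {0,2,5,6} | {1,3,4,7,8,9}.
Refine {0,2,5,6} on symbol a: members go to different blocks, giving {0,2} and {5,6}.
On input a, block {1,3,4,7,8,9} splits into {7,8,9} and {1,3} and {4}.
Refine {7,8,9} on symbol a: members go to different blocks, giving {7,9} and {8}.
The partition is now stable with 6 blocks: {0,2} | {7,9} | {5,6} | {1,3} | {4} | {8}.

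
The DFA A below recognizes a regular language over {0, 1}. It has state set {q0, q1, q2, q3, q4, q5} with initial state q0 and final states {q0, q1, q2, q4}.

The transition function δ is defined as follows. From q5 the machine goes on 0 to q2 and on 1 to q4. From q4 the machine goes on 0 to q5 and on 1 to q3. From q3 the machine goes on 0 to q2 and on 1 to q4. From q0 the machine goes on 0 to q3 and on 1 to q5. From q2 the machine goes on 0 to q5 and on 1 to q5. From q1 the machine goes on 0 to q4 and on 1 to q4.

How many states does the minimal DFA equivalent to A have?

2

Reachable states from the start: {q0,q2,q3,q4,q5}. Unreachable: {q1} — drop them.
Start with accepting vs non-accepting: {q0,q2,q4} | {q3,q5}.
Stable partition: {q0,q2,q4} | {q3,q5} — 2 equivalence classes.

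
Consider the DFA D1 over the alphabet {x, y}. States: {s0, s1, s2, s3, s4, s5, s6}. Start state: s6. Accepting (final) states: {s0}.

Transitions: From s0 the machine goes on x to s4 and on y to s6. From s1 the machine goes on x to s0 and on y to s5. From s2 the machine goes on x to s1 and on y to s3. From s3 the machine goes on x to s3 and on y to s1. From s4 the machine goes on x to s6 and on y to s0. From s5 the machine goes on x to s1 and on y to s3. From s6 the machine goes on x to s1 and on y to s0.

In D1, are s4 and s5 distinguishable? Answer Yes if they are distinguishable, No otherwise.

Reachable states from the start: {s0,s1,s3,s4,s5,s6}. Unreachable: {s2} — drop them.
P0 = {s0} | {s1,s3,s4,s5,s6}.
Refine {s1,s3,s4,s5,s6} on symbol x: members go to different blocks, giving {s3,s4,s5,s6} and {s1}.
Split {s3,s4,s5,s6} by δ(·,x) → {s3,s4} and {s5,s6}.
Refine {s3,s4} on symbol x: members go to different blocks, giving {s3} and {s4}.
On input y, block {s5,s6} splits into {s5} and {s6}.
Stable partition: {s0} | {s3} | {s1} | {s5} | {s4} | {s6} — 6 equivalence classes.
s4 and s5 end up in different blocks, so they are distinguishable. For instance, the string 'y' is accepted from only s4.

Yes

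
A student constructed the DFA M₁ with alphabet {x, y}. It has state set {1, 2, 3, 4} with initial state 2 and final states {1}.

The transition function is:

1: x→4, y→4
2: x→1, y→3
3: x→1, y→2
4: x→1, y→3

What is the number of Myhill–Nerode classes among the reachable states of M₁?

2

Every state is reachable, so we keep all 4.
Start with accepting vs non-accepting: {1} | {2,3,4}.
Stable partition: {1} | {2,3,4} — 2 equivalence classes.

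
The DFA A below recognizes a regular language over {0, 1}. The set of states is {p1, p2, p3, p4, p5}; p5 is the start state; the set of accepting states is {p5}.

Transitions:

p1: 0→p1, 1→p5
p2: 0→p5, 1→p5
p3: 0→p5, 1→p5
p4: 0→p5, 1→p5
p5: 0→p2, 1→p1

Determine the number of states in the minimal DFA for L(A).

3

Reachable states from the start: {p1,p2,p5}. Unreachable: {p3,p4} — drop them.
Start with accepting vs non-accepting: {p5} | {p1,p2}.
Split {p1,p2} by δ(·,0) → {p1} and {p2}.
No further refinement is possible. Final partition (3 blocks): {p5} | {p1} | {p2}.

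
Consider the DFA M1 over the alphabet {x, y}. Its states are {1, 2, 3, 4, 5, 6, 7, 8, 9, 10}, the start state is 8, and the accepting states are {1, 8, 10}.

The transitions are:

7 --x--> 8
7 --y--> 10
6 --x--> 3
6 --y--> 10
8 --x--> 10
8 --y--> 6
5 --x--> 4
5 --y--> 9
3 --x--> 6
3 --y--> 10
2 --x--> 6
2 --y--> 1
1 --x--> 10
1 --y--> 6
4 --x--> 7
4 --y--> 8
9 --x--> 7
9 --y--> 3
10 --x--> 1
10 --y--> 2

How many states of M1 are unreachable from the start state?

4

Starting at 8 and following transitions, the reachable set is {1, 2, 3, 6, 8, 10}. That leaves 4, 5, 7, 9 unreachable — 4 in total.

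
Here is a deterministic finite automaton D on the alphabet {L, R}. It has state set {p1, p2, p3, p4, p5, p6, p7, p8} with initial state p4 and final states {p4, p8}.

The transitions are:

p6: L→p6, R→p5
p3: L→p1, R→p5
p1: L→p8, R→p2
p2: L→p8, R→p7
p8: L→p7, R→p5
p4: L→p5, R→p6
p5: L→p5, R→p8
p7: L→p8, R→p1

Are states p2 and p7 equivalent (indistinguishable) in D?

Yes

First remove the unreachable states {p3}; 7 states remain.
P0 = {p4,p8} | {p1,p2,p5,p6,p7}.
On input L, block {p1,p2,p5,p6,p7} splits into {p1,p2,p7} and {p5,p6}.
On input L, block {p4,p8} splits into {p4} and {p8}.
Split {p5,p6} by δ(·,R) → {p5} and {p6}.
The partition is now stable with 5 blocks: {p4} | {p1,p2,p7} | {p5} | {p8} | {p6}.
p2 and p7 lie in the same block of the stable partition, so they are equivalent — no string distinguishes them.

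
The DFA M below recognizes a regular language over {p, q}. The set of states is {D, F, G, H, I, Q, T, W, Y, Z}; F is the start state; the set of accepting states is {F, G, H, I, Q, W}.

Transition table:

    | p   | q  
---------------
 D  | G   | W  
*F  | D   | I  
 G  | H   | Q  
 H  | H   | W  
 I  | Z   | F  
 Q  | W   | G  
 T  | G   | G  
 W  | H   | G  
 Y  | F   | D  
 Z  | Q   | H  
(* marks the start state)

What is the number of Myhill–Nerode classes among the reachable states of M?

States {T,Y} cannot be reached from the start state, so discard them.
Start with accepting vs non-accepting: {F,G,H,I,Q,W} | {D,Z}.
Split {F,G,H,I,Q,W} by δ(·,p) → {G,H,Q,W} and {F,I}.
No further refinement is possible. Final partition (3 blocks): {G,H,Q,W} | {D,Z} | {F,I}.

3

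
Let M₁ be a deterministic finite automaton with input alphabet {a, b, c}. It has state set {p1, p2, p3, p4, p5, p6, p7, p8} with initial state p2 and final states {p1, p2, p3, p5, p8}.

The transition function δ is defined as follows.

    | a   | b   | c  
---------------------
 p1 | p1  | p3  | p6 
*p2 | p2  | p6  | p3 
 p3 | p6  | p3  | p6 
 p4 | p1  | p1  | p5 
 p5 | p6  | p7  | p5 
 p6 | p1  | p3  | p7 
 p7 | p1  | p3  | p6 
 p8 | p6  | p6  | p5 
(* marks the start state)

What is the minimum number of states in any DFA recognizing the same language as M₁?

4

States {p4,p5,p8} cannot be reached from the start state, so discard them.
P0 = {p1,p2,p3} | {p6,p7}.
Split {p1,p2,p3} by δ(·,a) → {p1,p2} and {p3}.
Split {p1,p2} by δ(·,b) → {p1} and {p2}.
Stable partition: {p1} | {p6,p7} | {p3} | {p2} — 4 equivalence classes.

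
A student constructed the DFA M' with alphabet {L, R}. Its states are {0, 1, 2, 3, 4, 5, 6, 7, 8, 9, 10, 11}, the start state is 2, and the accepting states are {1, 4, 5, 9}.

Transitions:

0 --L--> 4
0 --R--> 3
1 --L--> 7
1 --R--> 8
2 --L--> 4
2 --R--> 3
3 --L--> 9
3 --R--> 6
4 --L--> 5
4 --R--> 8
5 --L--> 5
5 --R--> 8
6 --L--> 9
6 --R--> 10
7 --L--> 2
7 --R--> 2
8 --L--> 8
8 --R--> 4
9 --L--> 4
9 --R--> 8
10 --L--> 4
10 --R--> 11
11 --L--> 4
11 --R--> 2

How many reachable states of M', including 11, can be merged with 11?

First remove the unreachable states {0,1,7}; 9 states remain.
Initial partition by acceptance: {4,5,9} | {2,3,6,8,10,11}.
Split {2,3,6,8,10,11} by δ(·,L) → {2,3,6,10,11} and {8}.
The partition is now stable with 3 blocks: {4,5,9} | {2,3,6,10,11} | {8}.
The equivalence class containing 11 is {2,3,6,10,11}, of size 5.

5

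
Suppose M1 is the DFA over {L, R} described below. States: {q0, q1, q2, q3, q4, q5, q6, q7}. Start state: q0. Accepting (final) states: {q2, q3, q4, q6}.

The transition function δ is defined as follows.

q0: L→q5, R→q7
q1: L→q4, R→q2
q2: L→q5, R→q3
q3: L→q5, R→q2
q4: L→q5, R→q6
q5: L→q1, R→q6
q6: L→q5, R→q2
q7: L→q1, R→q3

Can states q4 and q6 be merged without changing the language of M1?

Yes

Every state is reachable, so we keep all 8.
Initial partition by acceptance: {q2,q3,q4,q6} | {q0,q1,q5,q7}.
On input L, block {q0,q1,q5,q7} splits into {q0,q5,q7} and {q1}.
Split {q0,q5,q7} by δ(·,L) → {q5,q7} and {q0}.
The partition is now stable with 4 blocks: {q2,q3,q4,q6} | {q5,q7} | {q1} | {q0}.
q4 and q6 lie in the same block of the stable partition, so they are equivalent — no string distinguishes them.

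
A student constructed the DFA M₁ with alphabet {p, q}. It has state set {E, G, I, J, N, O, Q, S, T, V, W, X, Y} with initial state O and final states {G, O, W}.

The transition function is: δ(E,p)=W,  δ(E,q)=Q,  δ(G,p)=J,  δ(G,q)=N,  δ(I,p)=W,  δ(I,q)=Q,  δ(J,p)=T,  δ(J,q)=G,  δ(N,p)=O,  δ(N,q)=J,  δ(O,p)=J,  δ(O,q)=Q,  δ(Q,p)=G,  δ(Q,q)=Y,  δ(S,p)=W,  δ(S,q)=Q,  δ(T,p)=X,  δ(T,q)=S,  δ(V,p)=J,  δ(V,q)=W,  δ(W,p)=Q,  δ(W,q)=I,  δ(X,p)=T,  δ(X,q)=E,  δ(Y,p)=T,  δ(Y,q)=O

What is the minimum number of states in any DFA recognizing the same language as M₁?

Reachable states from the start: {E,G,I,J,N,O,Q,S,T,W,X,Y}. Unreachable: {V} — drop them.
Initial partition by acceptance: {G,O,W} | {E,I,J,N,Q,S,T,X,Y}.
On input p, block {E,I,J,N,Q,S,T,X,Y} splits into {E,I,N,Q,S} and {J,T,X,Y}.
Split {G,O,W} by δ(·,p) → {G,O} and {W}.
On input p, block {E,I,N,Q,S} splits into {E,I,S} and {N,Q}.
Split {J,T,X,Y} by δ(·,q) → {T,X} and {J,Y}.
Stable partition: {G,O} | {E,I,S} | {T,X} | {W} | {N,Q} | {J,Y} — 6 equivalence classes.

6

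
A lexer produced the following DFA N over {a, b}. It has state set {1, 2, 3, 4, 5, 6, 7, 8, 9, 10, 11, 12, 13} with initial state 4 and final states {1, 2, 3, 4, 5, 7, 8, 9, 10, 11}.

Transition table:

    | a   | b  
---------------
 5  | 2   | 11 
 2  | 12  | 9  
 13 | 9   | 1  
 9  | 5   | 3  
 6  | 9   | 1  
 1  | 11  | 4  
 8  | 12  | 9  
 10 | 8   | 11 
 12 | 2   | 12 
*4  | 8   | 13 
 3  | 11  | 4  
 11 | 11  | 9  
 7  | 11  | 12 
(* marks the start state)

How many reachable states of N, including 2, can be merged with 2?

2

Reachable states from the start: {1,2,3,4,5,8,9,11,12,13}. Unreachable: {6,7,10} — drop them.
Initial partition by acceptance: {1,2,3,4,5,8,9,11} | {12,13}.
Split {1,2,3,4,5,8,9,11} by δ(·,a) → {1,3,4,5,9,11} and {2,8}.
Split {1,3,4,5,9,11} by δ(·,a) → {1,3,9,11} and {4,5}.
On input a, block {1,3,9,11} splits into {1,3,11} and {9}.
On input b, block {1,3,11} splits into {1,3} and {11}.
Refine {12,13} on symbol a: members go to different blocks, giving {12} and {13}.
Split {4,5} by δ(·,b) → {4} and {5}.
The partition is now stable with 8 blocks: {1,3} | {12} | {2,8} | {4} | {9} | {11} | {13} | {5}.
The equivalence class containing 2 is {2,8}, of size 2.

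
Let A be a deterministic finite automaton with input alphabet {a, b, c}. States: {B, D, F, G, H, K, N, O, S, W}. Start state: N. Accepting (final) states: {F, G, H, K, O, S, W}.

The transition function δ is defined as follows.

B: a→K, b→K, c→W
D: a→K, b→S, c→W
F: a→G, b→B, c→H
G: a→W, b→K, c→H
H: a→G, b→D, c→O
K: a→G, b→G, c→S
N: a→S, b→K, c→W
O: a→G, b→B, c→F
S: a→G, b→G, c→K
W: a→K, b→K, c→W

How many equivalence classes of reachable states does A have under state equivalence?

5

Every state is reachable, so we keep all 10.
Start with accepting vs non-accepting: {F,G,H,K,O,S,W} | {B,D,N}.
On input b, block {F,G,H,K,O,S,W} splits into {G,K,S,W} and {F,H,O}.
Refine {G,K,S,W} on symbol c: members go to different blocks, giving {K,S,W} and {G}.
On input a, block {K,S,W} splits into {K,S} and {W}.
The partition is now stable with 5 blocks: {K,S} | {B,D,N} | {F,H,O} | {G} | {W}.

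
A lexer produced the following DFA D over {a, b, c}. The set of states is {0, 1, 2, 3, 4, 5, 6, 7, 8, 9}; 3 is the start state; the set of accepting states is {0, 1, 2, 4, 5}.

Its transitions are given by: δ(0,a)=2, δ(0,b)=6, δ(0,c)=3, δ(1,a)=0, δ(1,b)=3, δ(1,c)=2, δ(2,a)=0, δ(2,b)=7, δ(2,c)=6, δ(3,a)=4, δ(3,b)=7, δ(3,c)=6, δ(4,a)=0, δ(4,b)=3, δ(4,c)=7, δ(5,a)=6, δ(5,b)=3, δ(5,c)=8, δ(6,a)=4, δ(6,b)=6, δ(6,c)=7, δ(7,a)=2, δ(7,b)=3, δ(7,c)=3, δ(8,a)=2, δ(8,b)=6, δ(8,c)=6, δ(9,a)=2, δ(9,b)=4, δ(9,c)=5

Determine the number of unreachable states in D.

4

No path from 3 leads to 1, 5, 8, 9; the other 6 states are all reachable.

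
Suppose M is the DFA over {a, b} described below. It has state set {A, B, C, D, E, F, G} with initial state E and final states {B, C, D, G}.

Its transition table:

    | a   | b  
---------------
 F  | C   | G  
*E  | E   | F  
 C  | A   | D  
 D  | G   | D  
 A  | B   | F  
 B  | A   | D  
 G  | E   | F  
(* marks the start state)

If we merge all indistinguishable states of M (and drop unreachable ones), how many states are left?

Every state is reachable, so we keep all 7.
Initial partition by acceptance: {B,C,D,G} | {A,E,F}.
Refine {B,C,D,G} on symbol a: members go to different blocks, giving {B,C,G} and {D}.
Refine {B,C,G} on symbol b: members go to different blocks, giving {B,C} and {G}.
Refine {A,E,F} on symbol a: members go to different blocks, giving {A,F} and {E}.
On input b, block {A,F} splits into {A} and {F}.
Stable partition: {B,C} | {A} | {D} | {G} | {E} | {F} — 6 equivalence classes.

6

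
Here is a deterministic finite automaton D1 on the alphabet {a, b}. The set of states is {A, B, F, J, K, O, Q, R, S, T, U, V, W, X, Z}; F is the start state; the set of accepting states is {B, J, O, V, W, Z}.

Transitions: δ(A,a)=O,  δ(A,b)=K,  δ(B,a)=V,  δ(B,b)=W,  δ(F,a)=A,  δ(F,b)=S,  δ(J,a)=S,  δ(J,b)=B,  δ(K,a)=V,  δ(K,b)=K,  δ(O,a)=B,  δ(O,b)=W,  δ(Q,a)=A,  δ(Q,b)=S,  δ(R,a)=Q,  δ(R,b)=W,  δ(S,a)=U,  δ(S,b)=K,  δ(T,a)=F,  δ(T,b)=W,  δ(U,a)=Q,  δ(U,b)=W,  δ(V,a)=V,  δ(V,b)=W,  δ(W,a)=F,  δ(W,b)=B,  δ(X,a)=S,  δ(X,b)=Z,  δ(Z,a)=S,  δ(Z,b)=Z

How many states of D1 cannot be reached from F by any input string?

5

BFS from F reaches {A, B, F, K, O, Q, S, U, V, W}; the 5 state(s) J, R, T, X, Z are never visited.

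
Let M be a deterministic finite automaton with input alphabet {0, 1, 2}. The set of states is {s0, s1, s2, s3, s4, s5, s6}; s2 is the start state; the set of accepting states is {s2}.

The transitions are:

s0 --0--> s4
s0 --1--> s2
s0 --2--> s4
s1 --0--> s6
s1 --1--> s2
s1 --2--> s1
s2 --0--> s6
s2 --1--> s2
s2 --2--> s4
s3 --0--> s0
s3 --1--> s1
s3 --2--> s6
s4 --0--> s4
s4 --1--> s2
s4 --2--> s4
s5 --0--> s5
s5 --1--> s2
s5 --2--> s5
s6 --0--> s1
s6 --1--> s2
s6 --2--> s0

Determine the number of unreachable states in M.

BFS from s2 reaches {s0, s1, s2, s4, s6}; the 2 state(s) s3, s5 are never visited.

2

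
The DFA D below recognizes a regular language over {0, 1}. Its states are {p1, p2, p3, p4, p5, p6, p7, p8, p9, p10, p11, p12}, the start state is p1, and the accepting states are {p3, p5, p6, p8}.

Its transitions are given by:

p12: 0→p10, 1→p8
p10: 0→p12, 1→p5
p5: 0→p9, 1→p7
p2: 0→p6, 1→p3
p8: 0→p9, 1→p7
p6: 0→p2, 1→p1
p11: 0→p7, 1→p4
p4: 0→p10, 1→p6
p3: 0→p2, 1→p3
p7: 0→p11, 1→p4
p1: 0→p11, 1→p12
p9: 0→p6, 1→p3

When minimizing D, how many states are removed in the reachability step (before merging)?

Exploring from p1, all states are eventually visited, so none are unreachable.

0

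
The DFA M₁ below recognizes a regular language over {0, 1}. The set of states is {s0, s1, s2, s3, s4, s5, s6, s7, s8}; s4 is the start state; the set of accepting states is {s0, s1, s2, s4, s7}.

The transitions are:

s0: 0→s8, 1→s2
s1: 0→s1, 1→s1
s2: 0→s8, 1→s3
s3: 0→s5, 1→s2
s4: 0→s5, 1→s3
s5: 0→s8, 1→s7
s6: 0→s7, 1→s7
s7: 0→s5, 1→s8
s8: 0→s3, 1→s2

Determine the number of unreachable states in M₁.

No path from s4 leads to s0, s1, s6; the other 6 states are all reachable.

3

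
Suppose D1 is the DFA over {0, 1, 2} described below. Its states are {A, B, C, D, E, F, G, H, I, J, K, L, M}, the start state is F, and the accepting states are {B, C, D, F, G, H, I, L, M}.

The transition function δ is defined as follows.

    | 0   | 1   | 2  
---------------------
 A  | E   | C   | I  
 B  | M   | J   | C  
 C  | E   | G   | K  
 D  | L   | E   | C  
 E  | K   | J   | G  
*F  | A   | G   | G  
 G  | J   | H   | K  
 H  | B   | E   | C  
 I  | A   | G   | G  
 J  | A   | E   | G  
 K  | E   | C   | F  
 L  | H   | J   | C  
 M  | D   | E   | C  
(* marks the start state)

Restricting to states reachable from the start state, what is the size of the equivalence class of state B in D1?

Start with accepting vs non-accepting: {B,C,D,F,G,H,I,L,M} | {A,E,J,K}.
Split {B,C,D,F,G,H,I,L,M} by δ(·,0) → {B,D,H,L,M} and {C,F,G,I}.
On input 1, block {A,E,J,K} splits into {A,K} and {E,J}.
Refine {C,F,G,I} on symbol 0: members go to different blocks, giving {C,G} and {F,I}.
On input 1, block {C,G} splits into {C} and {G}.
No further refinement is possible. Final partition (6 blocks): {B,D,H,L,M} | {A,K} | {C} | {E,J} | {F,I} | {G}.
State B belongs to the block {B,D,H,L,M}, which has 5 states.

5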